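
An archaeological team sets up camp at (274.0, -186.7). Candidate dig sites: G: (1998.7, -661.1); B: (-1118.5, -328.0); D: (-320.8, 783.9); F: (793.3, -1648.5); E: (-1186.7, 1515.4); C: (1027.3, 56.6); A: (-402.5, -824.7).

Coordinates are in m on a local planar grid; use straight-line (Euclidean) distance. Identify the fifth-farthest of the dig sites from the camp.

D

Distances from the camp ((274.0, -186.7)):
E: 2242.9 m
G: 1788.8 m
F: 1551.3 m
B: 1399.7 m
D: 1138.4 m
A: 929.9 m
C: 791.6 m
The fifth-farthest is D at 1138.4 m.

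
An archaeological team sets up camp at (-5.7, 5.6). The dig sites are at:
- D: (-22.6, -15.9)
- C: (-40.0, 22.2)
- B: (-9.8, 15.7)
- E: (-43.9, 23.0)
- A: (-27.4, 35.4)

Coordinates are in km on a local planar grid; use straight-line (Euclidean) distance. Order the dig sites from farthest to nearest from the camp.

Computing each straight-line distance from (-5.7, 5.6):
E (-43.9, 23.0): 42.0 km
C (-40.0, 22.2): 38.1 km
A (-27.4, 35.4): 36.9 km
D (-22.6, -15.9): 27.3 km
B (-9.8, 15.7): 10.9 km

E, C, A, D, B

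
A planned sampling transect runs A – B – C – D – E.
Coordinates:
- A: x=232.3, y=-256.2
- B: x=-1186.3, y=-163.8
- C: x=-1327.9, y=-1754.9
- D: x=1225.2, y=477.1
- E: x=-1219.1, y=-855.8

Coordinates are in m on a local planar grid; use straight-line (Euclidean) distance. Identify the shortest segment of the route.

A–B

Leg distances:
A→B: 1421.6 m
B→C: 1597.4 m
C→D: 3391.2 m
D→E: 2784.1 m
The shortest leg is A–B at 1421.6 m.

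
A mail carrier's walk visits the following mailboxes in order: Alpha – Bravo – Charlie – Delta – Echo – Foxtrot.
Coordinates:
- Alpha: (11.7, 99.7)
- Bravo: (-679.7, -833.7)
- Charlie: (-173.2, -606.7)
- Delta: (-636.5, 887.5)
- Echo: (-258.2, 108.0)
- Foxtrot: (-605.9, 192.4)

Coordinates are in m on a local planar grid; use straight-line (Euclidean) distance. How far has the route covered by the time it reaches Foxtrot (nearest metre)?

4505 m

Leg distances:
Alpha→Bravo: 1161.6 m  (cumulative 1161.6 m)
Bravo→Charlie: 555.0 m  (cumulative 1716.6 m)
Charlie→Delta: 1564.4 m  (cumulative 3281.0 m)
Delta→Echo: 866.4 m  (cumulative 4147.4 m)
Echo→Foxtrot: 357.8 m  (cumulative 4505.2 m)
Cumulative distance at Foxtrot ≈ 4505 m.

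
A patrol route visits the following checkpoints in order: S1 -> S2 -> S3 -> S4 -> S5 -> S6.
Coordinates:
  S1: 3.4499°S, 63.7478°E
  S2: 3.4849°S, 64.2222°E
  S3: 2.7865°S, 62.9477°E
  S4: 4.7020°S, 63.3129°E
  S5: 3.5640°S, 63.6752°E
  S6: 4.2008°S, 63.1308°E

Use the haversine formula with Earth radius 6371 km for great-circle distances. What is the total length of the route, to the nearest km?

Leg distances:
S1→S2: 52.8 km  (cumulative 52.8 km)
S2→S3: 161.4 km  (cumulative 214.2 km)
S3→S4: 216.8 km  (cumulative 431.0 km)
S4→S5: 132.8 km  (cumulative 563.8 km)
S5→S6: 93.1 km  (cumulative 656.9 km)
Total route length ≈ 657 km.

657 km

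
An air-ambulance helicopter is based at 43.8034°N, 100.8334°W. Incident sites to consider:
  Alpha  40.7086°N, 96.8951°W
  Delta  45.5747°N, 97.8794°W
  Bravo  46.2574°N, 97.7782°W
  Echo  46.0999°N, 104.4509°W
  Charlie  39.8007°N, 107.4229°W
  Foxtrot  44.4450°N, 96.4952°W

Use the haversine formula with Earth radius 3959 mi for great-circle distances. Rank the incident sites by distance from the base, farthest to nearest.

Charlie, Alpha, Echo, Bravo, Foxtrot, Delta

Computing each great-circle distance from 43.8034°N, 100.8334°W:
Charlie 39.8007°N, 107.4229°W: 437.6 mi
Alpha 40.7086°N, 96.8951°W: 293.7 mi
Echo 46.0999°N, 104.4509°W: 237.6 mi
Bravo 46.2574°N, 97.7782°W: 225.8 mi
Foxtrot 44.4450°N, 96.4952°W: 219.7 mi
Delta 45.5747°N, 97.8794°W: 189.8 mi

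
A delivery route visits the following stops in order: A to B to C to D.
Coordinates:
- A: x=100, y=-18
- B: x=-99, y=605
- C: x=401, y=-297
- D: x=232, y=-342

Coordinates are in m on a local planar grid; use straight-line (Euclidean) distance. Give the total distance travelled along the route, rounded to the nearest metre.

Leg distances:
A→B: 654.0 m  (cumulative 654.0 m)
B→C: 1031.3 m  (cumulative 1685.3 m)
C→D: 174.9 m  (cumulative 1860.2 m)
Total route length ≈ 1860 m.

1860 m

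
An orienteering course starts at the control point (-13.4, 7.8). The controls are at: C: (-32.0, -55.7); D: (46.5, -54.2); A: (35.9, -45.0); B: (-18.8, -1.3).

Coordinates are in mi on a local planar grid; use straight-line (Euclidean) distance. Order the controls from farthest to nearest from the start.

D, A, C, B

Computing each straight-line distance from (-13.4, 7.8):
D (46.5, -54.2): 86.2 mi
A (35.9, -45.0): 72.2 mi
C (-32.0, -55.7): 66.2 mi
B (-18.8, -1.3): 10.6 mi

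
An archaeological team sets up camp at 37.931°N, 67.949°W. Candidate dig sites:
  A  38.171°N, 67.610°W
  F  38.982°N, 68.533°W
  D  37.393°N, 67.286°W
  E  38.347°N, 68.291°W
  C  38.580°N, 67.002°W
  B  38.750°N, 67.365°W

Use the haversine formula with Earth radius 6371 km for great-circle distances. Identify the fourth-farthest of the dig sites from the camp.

D

Distance to each, sorted:
F: 127.4 km
C: 109.7 km
B: 104.3 km
D: 83.6 km
E: 55.1 km
A: 39.9 km
The fourth-farthest is D at 83.6 km.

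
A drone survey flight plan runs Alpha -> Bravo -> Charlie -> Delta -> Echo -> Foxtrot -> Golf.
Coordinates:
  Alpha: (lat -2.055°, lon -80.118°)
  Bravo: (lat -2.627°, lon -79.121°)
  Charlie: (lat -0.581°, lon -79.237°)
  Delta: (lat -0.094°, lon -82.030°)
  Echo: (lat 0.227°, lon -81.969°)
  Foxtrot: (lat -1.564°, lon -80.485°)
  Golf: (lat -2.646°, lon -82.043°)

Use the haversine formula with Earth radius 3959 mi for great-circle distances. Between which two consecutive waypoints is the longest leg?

Charlie–Delta

Leg distances:
Alpha→Bravo: 79.4 mi
Bravo→Charlie: 141.6 mi
Charlie→Delta: 195.9 mi
Delta→Echo: 22.6 mi
Echo→Foxtrot: 160.7 mi
Foxtrot→Golf: 131.0 mi
The longest leg is Charlie–Delta at 195.9 mi.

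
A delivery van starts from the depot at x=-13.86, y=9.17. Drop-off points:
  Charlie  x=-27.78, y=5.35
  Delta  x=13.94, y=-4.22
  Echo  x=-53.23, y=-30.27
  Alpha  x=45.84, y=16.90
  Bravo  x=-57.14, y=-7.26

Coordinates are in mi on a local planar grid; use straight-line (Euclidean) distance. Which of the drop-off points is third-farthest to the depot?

Distances from the depot (x=-13.86, y=9.17):
Alpha: 60.2 mi
Echo: 55.7 mi
Bravo: 46.3 mi
Delta: 30.9 mi
Charlie: 14.4 mi
The third-farthest is Bravo at 46.3 mi.

Bravo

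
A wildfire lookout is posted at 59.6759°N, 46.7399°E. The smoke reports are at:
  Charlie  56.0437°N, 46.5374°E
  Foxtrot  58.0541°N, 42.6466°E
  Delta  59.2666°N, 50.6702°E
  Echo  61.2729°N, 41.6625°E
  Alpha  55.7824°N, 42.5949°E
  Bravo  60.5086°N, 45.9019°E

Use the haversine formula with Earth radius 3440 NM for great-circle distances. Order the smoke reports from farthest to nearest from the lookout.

Distance from the lookout at 59.6759°N, 46.7399°E to each:
Alpha 55.7824°N, 42.5949°E: 268.8 NM
Charlie 56.0437°N, 46.5374°E: 218.2 NM
Echo 61.2729°N, 41.6625°E: 178.1 NM
Foxtrot 58.0541°N, 42.6466°E: 160.0 NM
Delta 59.2666°N, 50.6702°E: 122.3 NM
Bravo 60.5086°N, 45.9019°E: 55.9 NM

Alpha, Charlie, Echo, Foxtrot, Delta, Bravo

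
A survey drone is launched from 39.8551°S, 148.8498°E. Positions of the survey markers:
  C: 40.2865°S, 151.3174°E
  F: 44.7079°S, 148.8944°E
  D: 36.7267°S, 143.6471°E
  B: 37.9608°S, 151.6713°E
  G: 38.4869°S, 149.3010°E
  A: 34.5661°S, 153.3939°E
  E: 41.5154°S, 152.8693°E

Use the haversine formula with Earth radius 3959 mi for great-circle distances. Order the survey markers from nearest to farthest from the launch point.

G, C, B, E, F, D, A

Distance from the launch point at 39.8551°S, 148.8498°E to each:
G 38.4869°S, 149.3010°E: 97.6 mi
C 40.2865°S, 151.3174°E: 133.8 mi
B 37.9608°S, 151.6713°E: 200.3 mi
E 41.5154°S, 152.8693°E: 239.8 mi
F 44.7079°S, 148.8944°E: 335.3 mi
D 36.7267°S, 143.6471°E: 355.3 mi
A 34.5661°S, 153.3939°E: 442.7 mi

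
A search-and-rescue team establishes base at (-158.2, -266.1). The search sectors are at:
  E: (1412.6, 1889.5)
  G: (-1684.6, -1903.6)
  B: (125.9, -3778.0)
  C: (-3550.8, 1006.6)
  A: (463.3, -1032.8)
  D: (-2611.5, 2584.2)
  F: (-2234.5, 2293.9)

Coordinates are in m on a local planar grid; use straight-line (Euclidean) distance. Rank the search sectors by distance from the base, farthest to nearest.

D, C, B, F, E, G, A

Distances from the base:
D (-2611.5, 2584.2): 3760.7 m
C (-3550.8, 1006.6): 3623.5 m
B (125.9, -3778.0): 3523.4 m
F (-2234.5, 2293.9): 3296.2 m
E (1412.6, 1889.5): 2667.2 m
G (-1684.6, -1903.6): 2238.6 m
A (463.3, -1032.8): 987.0 m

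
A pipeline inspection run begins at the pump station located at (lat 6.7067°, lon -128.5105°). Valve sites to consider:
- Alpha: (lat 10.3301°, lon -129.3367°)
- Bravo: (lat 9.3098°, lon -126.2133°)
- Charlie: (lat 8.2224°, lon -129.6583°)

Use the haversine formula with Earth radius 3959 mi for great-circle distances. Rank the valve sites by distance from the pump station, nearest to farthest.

Charlie, Bravo, Alpha

Distance from the pump station at (lat 6.7067°, lon -128.5105°) to each:
Charlie (lat 8.2224°, lon -129.6583°): 131.0 mi
Bravo (lat 9.3098°, lon -126.2133°): 238.9 mi
Alpha (lat 10.3301°, lon -129.3367°): 256.7 mi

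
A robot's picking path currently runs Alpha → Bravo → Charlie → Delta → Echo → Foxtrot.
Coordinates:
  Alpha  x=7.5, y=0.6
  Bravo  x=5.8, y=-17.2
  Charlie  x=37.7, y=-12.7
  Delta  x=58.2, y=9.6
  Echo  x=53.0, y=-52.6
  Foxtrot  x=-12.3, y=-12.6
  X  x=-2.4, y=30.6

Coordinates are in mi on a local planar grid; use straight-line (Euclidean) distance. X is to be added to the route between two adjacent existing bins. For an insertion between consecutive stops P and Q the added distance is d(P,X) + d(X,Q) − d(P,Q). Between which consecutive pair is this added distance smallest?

between Alpha and Bravo

Added distance for inserting X between each consecutive pair:
Alpha–Bravo: 62.2 mi
Bravo–Charlie: 75.3 mi
Charlie–Delta: 92.9 mi
Delta–Echo: 101.7 mi
Echo–Foxtrot: 67.7 mi
Smallest added distance is 62.2 mi, inserting between Alpha and Bravo.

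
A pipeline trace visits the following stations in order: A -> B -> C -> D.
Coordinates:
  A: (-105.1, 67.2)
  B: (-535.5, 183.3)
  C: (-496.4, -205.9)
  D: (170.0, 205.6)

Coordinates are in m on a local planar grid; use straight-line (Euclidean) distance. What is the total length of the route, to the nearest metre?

1620 m

Leg distances:
A→B: 445.8 m  (cumulative 445.8 m)
B→C: 391.2 m  (cumulative 836.9 m)
C→D: 783.2 m  (cumulative 1620.2 m)
Total route length ≈ 1620 m.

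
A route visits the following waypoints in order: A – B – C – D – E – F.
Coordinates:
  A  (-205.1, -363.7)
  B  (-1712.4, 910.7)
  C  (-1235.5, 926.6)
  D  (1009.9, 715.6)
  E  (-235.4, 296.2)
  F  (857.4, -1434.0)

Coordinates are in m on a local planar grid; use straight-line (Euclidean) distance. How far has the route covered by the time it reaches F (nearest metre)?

Leg distances:
A→B: 1973.8 m  (cumulative 1973.8 m)
B→C: 477.2 m  (cumulative 2451.0 m)
C→D: 2255.3 m  (cumulative 4706.3 m)
D→E: 1314.0 m  (cumulative 6020.3 m)
E→F: 2046.4 m  (cumulative 8066.7 m)
Cumulative distance at F ≈ 8067 m.

8067 m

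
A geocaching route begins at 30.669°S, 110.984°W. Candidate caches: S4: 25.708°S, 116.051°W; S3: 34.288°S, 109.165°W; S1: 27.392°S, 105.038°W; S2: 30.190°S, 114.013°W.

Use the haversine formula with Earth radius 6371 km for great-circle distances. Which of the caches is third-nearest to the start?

Distance to each, sorted:
S2: 295.2 km
S3: 437.1 km
S1: 683.2 km
S4: 742.0 km
The third-nearest is S1 at 683.2 km.

S1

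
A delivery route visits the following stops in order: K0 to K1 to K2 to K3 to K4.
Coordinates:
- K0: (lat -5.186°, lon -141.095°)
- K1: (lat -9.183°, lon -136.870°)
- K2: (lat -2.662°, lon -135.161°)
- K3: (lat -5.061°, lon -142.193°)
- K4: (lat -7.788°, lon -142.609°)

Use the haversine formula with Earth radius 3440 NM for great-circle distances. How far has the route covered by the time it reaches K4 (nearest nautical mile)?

Leg distances:
K0→K1: 347.7 NM  (cumulative 347.7 NM)
K1→K2: 404.6 NM  (cumulative 752.3 NM)
K2→K3: 445.2 NM  (cumulative 1197.4 NM)
K3→K4: 165.6 NM  (cumulative 1363.0 NM)
Cumulative distance at K4 ≈ 1363 NM.

1363 NM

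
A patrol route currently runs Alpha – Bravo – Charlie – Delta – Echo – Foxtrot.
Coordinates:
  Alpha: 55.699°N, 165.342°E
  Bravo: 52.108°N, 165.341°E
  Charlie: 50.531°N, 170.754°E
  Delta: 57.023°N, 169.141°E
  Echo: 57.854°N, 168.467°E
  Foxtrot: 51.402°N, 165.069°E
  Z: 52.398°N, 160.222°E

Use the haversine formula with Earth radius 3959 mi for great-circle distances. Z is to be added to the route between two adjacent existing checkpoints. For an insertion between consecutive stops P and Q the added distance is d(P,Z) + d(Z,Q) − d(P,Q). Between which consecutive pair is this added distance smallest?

Added distance for inserting Z between each consecutive pair:
Alpha–Bravo: 277.6 mi
Bravo–Charlie: 430.5 mi
Charlie–Delta: 495.3 mi
Delta–Echo: 912.6 mi
Echo–Foxtrot: 249.4 mi
Smallest added distance is 249.4 mi, inserting between Echo and Foxtrot.

between Echo and Foxtrot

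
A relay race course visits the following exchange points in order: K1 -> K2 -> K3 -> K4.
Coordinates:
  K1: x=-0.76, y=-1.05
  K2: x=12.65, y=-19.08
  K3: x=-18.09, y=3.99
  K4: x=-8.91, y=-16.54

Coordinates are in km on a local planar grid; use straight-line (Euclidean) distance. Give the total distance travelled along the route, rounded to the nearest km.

Leg distances:
K1→K2: 22.5 km  (cumulative 22.5 km)
K2→K3: 38.4 km  (cumulative 60.9 km)
K3→K4: 22.5 km  (cumulative 83.4 km)
Total route length ≈ 83 km.

83 km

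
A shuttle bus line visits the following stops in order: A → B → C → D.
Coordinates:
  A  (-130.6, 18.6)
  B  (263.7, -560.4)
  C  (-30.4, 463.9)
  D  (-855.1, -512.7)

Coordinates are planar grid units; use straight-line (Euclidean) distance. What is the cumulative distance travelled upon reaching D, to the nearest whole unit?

3044

Leg distances:
A→B: 700.5  (cumulative 700.5)
B→C: 1065.7  (cumulative 1766.2)
C→D: 1278.2  (cumulative 3044.4)
Cumulative distance at D ≈ 3044.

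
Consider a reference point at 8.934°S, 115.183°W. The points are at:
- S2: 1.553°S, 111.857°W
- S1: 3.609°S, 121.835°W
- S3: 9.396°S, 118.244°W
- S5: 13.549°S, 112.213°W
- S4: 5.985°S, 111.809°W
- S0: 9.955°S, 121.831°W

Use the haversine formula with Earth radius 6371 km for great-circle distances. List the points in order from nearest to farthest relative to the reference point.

S3, S4, S5, S0, S2, S1

Computing each great-circle distance from 8.934°S, 115.183°W:
S3 9.396°S, 118.244°W: 339.9 km
S4 5.985°S, 111.809°W: 495.9 km
S5 13.549°S, 112.213°W: 606.8 km
S0 9.955°S, 121.831°W: 738.0 km
S2 1.553°S, 111.857°W: 899.5 km
S1 3.609°S, 121.835°W: 943.8 km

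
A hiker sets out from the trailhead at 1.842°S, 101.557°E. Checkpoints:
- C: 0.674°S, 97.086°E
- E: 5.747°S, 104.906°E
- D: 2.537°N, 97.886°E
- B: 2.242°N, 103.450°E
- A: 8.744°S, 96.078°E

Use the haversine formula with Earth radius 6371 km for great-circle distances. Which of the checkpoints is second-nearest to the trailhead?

Distance to each, sorted:
B: 500.5 km
C: 513.7 km
E: 571.5 km
D: 635.3 km
A: 978.0 km
The second-nearest is C at 513.7 km.

C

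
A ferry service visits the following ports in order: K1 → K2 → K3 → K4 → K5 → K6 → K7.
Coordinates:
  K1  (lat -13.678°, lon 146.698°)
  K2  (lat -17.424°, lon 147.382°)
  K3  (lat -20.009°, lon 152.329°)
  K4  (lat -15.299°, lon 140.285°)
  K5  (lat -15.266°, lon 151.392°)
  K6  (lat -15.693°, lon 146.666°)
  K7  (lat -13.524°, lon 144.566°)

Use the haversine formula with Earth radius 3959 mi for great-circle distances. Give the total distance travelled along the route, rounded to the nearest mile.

Leg distances:
K1→K2: 262.8 mi  (cumulative 262.8 mi)
K2→K3: 369.7 mi  (cumulative 632.5 mi)
K3→K4: 856.8 mi  (cumulative 1489.3 mi)
K4→K5: 740.3 mi  (cumulative 2229.6 mi)
K5→K6: 316.1 mi  (cumulative 2545.7 mi)
K6→K7: 205.4 mi  (cumulative 2751.0 mi)
Total route length ≈ 2751 mi.

2751 mi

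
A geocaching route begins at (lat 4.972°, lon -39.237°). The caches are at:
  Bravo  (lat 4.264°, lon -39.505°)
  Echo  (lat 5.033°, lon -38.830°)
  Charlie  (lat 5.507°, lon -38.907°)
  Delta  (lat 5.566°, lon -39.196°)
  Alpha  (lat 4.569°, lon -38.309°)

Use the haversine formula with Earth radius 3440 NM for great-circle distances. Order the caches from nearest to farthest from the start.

Computing each great-circle distance from (lat 4.972°, lon -39.237°):
Echo (lat 5.033°, lon -38.830°): 24.6 NM
Delta (lat 5.566°, lon -39.196°): 35.7 NM
Charlie (lat 5.507°, lon -38.907°): 37.7 NM
Bravo (lat 4.264°, lon -39.505°): 45.4 NM
Alpha (lat 4.569°, lon -38.309°): 60.6 NM

Echo, Delta, Charlie, Bravo, Alpha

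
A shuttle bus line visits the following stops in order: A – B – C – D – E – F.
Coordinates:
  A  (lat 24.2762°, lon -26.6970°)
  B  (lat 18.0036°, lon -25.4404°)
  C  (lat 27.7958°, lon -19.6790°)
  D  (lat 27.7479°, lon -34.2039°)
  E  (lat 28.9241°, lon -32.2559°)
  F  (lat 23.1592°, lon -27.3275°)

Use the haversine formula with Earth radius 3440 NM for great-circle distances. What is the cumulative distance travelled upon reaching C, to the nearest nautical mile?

Leg distances:
A→B: 383.1 NM  (cumulative 383.1 NM)
B→C: 668.4 NM  (cumulative 1051.5 NM)
Cumulative distance at C ≈ 1052 NM.

1052 NM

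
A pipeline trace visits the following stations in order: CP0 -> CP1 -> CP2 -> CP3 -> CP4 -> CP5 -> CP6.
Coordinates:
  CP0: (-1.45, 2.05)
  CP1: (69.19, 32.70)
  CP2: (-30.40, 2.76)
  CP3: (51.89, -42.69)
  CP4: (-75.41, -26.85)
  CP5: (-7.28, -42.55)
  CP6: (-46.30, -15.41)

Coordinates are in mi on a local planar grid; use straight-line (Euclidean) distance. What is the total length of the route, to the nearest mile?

Leg distances:
CP0→CP1: 77.0 mi  (cumulative 77.0 mi)
CP1→CP2: 104.0 mi  (cumulative 181.0 mi)
CP2→CP3: 94.0 mi  (cumulative 275.0 mi)
CP3→CP4: 128.3 mi  (cumulative 403.3 mi)
CP4→CP5: 69.9 mi  (cumulative 473.2 mi)
CP5→CP6: 47.5 mi  (cumulative 520.7 mi)
Total route length ≈ 521 mi.

521 mi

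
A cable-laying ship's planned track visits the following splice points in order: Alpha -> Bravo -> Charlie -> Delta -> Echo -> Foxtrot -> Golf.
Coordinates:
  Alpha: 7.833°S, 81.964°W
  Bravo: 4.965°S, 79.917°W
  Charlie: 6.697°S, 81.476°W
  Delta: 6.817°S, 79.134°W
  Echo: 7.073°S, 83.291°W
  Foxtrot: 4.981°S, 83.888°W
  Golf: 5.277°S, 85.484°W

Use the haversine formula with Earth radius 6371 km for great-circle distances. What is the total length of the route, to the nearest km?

1790 km

Leg distances:
Alpha→Bravo: 391.0 km  (cumulative 391.0 km)
Bravo→Charlie: 258.5 km  (cumulative 649.5 km)
Charlie→Delta: 259.0 km  (cumulative 908.4 km)
Delta→Echo: 459.7 km  (cumulative 1368.2 km)
Echo→Foxtrot: 241.8 km  (cumulative 1610.0 km)
Foxtrot→Golf: 179.8 km  (cumulative 1789.8 km)
Total route length ≈ 1790 km.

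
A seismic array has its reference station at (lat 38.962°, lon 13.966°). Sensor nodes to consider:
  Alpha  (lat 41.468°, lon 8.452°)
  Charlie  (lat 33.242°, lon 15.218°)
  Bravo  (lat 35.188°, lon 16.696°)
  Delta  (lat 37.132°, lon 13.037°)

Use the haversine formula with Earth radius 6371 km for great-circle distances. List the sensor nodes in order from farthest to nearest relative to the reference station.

Distances from the reference station:
Charlie (lat 33.242°, lon 15.218°): 645.9 km
Alpha (lat 41.468°, lon 8.452°): 544.7 km
Bravo (lat 35.188°, lon 16.696°): 484.5 km
Delta (lat 37.132°, lon 13.037°): 219.1 km

Charlie, Alpha, Bravo, Delta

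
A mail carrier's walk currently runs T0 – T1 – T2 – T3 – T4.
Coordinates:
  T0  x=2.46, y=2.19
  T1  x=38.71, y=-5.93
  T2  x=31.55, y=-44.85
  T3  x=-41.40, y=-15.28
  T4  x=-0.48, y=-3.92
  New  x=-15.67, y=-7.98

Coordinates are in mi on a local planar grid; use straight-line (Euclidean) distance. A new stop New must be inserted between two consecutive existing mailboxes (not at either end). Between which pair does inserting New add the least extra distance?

Added distance for inserting New between each consecutive pair:
T0–T1: 38.1 mi
T1–T2: 74.8 mi
T2–T3: 7.9 mi
T3–T4: 0.0 mi
Smallest added distance is 0.0 mi, inserting between T3 and T4.

between T3 and T4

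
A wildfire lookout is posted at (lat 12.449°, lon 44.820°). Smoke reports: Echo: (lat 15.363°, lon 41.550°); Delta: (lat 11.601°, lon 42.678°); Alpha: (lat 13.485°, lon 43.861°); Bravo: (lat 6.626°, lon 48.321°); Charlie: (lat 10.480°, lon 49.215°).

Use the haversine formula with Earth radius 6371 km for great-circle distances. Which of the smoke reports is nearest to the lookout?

Distances from the lookout ((lat 12.449°, lon 44.820°)):
Alpha: 155.1 km
Delta: 251.3 km
Echo: 479.1 km
Charlie: 526.6 km
Bravo: 752.7 km
The nearest is Alpha at 155.1 km.

Alpha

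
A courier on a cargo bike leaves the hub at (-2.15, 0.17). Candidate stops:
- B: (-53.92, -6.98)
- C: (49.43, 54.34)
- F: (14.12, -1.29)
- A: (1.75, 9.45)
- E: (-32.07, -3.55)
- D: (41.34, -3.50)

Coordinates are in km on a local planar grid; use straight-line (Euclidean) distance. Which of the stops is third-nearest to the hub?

Distances from the hub ((-2.15, 0.17)):
A: 10.1 km
F: 16.3 km
E: 30.2 km
D: 43.6 km
B: 52.3 km
C: 74.8 km
The third-nearest is E at 30.2 km.

E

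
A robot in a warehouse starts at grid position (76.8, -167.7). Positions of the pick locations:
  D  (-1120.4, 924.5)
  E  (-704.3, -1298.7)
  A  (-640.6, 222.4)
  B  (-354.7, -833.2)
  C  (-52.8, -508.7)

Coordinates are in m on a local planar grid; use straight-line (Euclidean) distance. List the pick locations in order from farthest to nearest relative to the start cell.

D, E, A, B, C

Distances from the start cell:
D (-1120.4, 924.5): 1620.6 m
E (-704.3, -1298.7): 1374.5 m
A (-640.6, 222.4): 816.6 m
B (-354.7, -833.2): 793.1 m
C (-52.8, -508.7): 364.8 m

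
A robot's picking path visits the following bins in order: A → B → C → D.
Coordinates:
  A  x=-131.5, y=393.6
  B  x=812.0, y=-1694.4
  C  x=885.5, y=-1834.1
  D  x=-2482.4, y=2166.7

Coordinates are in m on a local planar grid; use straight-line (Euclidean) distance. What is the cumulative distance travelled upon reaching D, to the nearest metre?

7679 m

Leg distances:
A→B: 2291.3 m  (cumulative 2291.3 m)
B→C: 157.9 m  (cumulative 2449.1 m)
C→D: 5229.6 m  (cumulative 7678.8 m)
Cumulative distance at D ≈ 7679 m.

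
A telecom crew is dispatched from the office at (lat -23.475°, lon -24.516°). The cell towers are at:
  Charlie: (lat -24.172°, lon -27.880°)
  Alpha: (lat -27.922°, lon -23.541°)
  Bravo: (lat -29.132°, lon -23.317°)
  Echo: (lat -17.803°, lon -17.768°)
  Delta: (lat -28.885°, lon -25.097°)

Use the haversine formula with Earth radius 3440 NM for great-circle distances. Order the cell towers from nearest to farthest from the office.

Distances from the office:
Charlie (lat -24.172°, lon -27.880°): 189.4 NM
Alpha (lat -27.922°, lon -23.541°): 272.2 NM
Delta (lat -28.885°, lon -25.097°): 326.3 NM
Bravo (lat -29.132°, lon -23.317°): 345.7 NM
Echo (lat -17.803°, lon -17.768°): 509.4 NM

Charlie, Alpha, Delta, Bravo, Echo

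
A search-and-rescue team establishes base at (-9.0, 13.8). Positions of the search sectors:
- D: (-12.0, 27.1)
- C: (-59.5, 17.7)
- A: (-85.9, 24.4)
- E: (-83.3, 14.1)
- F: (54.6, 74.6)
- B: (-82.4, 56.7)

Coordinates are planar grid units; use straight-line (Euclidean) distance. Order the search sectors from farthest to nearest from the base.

F, B, A, E, C, D

Distances from the base:
F (54.6, 74.6): 88.0
B (-82.4, 56.7): 85.0
A (-85.9, 24.4): 77.6
E (-83.3, 14.1): 74.3
C (-59.5, 17.7): 50.7
D (-12.0, 27.1): 13.6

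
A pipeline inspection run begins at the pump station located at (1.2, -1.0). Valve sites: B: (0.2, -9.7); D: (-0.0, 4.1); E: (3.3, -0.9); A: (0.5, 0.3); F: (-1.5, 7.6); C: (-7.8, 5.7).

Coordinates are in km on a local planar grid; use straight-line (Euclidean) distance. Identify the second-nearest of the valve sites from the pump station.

Distance to each, sorted:
A: 1.5 km
E: 2.1 km
D: 5.2 km
B: 8.8 km
F: 9.0 km
C: 11.2 km
The second-nearest is E at 2.1 km.

E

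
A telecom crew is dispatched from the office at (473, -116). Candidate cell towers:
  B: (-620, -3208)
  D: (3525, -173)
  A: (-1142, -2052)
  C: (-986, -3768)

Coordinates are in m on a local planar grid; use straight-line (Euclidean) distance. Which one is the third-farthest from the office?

Distances from the office ((473, -116)):
C: 3932.7 m
B: 3279.5 m
D: 3052.5 m
A: 2521.2 m
The third-farthest is D at 3052.5 m.

D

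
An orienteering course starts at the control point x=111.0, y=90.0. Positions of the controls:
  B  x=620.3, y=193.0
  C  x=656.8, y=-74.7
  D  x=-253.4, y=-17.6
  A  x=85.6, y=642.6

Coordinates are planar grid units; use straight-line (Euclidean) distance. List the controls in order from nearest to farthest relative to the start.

D, B, A, C

Distance from the start at x=111.0, y=90.0 to each:
D x=-253.4, y=-17.6: 380.0
B x=620.3, y=193.0: 519.6
A x=85.6, y=642.6: 553.2
C x=656.8, y=-74.7: 570.1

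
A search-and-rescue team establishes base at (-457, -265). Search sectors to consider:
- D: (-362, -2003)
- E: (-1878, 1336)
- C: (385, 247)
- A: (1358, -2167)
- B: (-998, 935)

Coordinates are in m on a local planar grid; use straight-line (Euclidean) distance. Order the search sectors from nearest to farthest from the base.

Distances from the base:
C (385, 247): 985.4 m
B (-998, 935): 1316.3 m
D (-362, -2003): 1740.6 m
E (-1878, 1336): 2140.7 m
A (1358, -2167): 2629.0 m

C, B, D, E, A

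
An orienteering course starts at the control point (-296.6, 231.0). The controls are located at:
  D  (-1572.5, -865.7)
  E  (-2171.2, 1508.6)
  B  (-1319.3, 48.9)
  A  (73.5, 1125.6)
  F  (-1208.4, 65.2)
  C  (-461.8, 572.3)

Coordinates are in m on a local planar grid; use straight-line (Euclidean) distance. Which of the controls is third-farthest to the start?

Distances from the start ((-296.6, 231.0)):
E: 2268.6 m
D: 1682.5 m
B: 1038.8 m
A: 968.1 m
F: 926.8 m
C: 379.2 m
The third-farthest is B at 1038.8 m.

B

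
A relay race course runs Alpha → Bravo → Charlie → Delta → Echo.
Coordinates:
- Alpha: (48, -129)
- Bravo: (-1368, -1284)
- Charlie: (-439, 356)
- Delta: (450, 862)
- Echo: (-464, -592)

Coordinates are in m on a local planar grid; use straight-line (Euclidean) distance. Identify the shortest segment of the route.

Charlie–Delta

Leg distances:
Alpha→Bravo: 1827.3 m
Bravo→Charlie: 1884.8 m
Charlie→Delta: 1022.9 m
Delta→Echo: 1717.4 m
The shortest leg is Charlie–Delta at 1022.9 m.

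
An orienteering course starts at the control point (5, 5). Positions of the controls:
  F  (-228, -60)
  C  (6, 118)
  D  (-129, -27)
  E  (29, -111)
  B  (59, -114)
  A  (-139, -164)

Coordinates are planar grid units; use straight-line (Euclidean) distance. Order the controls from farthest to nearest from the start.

Distances from the start:
F (-228, -60): 241.9
A (-139, -164): 222.0
D (-129, -27): 137.8
B (59, -114): 130.7
E (29, -111): 118.5
C (6, 118): 113.0

F, A, D, B, E, C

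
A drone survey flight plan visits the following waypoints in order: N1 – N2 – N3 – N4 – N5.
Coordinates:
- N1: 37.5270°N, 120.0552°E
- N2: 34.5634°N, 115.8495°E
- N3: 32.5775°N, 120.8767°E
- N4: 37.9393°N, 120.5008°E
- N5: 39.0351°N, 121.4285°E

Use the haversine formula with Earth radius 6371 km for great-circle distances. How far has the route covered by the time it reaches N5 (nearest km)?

Leg distances:
N1→N2: 501.5 km  (cumulative 501.5 km)
N2→N3: 515.4 km  (cumulative 1016.8 km)
N3→N4: 597.2 km  (cumulative 1614.0 km)
N4→N5: 146.2 km  (cumulative 1760.2 km)
Cumulative distance at N5 ≈ 1760 km.

1760 km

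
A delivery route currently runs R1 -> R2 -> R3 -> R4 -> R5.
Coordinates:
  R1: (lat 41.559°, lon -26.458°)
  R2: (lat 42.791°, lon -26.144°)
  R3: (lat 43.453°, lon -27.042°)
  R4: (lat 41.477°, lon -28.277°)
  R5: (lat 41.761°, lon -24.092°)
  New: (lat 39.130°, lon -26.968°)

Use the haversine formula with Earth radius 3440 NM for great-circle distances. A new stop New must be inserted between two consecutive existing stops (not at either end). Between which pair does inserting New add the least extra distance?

Added distance for inserting New between each consecutive pair:
R1–R2: 295.4 NM
R2–R3: 426.6 NM
R3–R4: 282.1 NM
R4–R5: 170.0 NM
Smallest added distance is 170.0 NM, inserting between R4 and R5.

between R4 and R5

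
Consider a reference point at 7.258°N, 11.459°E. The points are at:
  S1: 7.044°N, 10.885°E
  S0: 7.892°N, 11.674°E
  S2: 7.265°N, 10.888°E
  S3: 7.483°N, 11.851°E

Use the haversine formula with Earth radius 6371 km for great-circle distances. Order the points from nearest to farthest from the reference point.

Distances from the reference point:
S3 7.483°N, 11.851°E: 49.9 km
S2 7.265°N, 10.888°E: 63.0 km
S1 7.044°N, 10.885°E: 67.7 km
S0 7.892°N, 11.674°E: 74.4 km

S3, S2, S1, S0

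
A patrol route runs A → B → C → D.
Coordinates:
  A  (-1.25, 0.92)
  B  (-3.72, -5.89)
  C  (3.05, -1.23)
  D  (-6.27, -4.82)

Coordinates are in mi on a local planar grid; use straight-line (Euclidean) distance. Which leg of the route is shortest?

A–B

Leg distances:
A→B: 7.2 mi
B→C: 8.2 mi
C→D: 10.0 mi
The shortest leg is A–B at 7.2 mi.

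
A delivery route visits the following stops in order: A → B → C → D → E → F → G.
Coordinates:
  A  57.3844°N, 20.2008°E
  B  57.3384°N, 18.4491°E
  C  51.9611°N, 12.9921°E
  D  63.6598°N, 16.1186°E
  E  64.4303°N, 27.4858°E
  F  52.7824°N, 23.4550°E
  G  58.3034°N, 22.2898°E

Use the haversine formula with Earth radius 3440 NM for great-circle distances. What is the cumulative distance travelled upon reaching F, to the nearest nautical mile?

2152 NM

Leg distances:
A→B: 56.8 NM  (cumulative 56.8 NM)
B→C: 374.1 NM  (cumulative 430.9 NM)
C→D: 709.3 NM  (cumulative 1140.2 NM)
D→E: 301.8 NM  (cumulative 1442.0 NM)
E→F: 710.3 NM  (cumulative 2152.2 NM)
Cumulative distance at F ≈ 2152 NM.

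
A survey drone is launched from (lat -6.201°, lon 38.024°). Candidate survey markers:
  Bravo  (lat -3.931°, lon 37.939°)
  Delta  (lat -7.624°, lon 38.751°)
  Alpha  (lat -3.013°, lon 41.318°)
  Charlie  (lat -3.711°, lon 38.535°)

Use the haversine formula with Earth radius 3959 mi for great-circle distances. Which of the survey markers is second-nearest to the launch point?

Distances from the launch point ((lat -6.201°, lon 38.024°)):
Delta: 110.2 mi
Bravo: 157.0 mi
Charlie: 175.6 mi
Alpha: 316.2 mi
The second-nearest is Bravo at 157.0 mi.

Bravo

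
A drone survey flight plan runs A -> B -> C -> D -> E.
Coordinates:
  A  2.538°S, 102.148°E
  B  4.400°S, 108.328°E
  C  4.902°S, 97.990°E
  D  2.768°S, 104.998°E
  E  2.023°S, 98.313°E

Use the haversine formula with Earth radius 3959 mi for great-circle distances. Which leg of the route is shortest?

Leg distances:
A→B: 445.2 mi
B→C: 712.8 mi
C→D: 505.1 mi
D→E: 464.4 mi
The shortest leg is A–B at 445.2 mi.

A–B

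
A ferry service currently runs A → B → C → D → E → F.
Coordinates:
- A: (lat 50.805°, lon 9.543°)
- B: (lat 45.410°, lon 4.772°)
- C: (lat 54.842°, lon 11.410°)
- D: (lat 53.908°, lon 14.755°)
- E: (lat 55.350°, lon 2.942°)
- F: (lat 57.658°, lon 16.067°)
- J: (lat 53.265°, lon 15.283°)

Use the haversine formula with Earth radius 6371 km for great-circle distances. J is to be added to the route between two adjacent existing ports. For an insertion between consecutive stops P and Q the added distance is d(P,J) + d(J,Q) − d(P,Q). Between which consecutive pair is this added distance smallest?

between D and E

Added distance for inserting J between each consecutive pair:
A–B: 938.4 km
B–C: 314.7 km
C–D: 146.9 km
D–E: 135.7 km
E–F: 479.5 km
Smallest added distance is 135.7 km, inserting between D and E.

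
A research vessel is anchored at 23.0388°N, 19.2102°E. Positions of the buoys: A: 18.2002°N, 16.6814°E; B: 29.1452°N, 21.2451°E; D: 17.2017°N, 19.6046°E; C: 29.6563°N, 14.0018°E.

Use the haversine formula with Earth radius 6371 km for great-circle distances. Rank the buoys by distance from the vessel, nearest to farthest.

Distance from the vessel at 23.0388°N, 19.2102°E to each:
A 18.2002°N, 16.6814°E: 598.9 km
D 17.2017°N, 19.6046°E: 650.4 km
B 29.1452°N, 21.2451°E: 708.7 km
C 29.6563°N, 14.0018°E: 900.1 km

A, D, B, C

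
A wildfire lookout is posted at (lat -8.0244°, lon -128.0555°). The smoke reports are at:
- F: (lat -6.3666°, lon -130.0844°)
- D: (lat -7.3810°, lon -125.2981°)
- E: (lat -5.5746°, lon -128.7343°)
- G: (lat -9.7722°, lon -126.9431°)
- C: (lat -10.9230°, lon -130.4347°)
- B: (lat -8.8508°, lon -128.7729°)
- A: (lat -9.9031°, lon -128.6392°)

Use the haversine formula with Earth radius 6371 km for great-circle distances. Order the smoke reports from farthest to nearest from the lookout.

C, D, F, E, G, A, B

Distance from the lookout at (lat -8.0244°, lon -128.0555°) to each:
C (lat -10.9230°, lon -130.4347°): 414.7 km
D (lat -7.3810°, lon -125.2981°): 312.1 km
F (lat -6.3666°, lon -130.0844°): 290.0 km
E (lat -5.5746°, lon -128.7343°): 282.5 km
G (lat -9.7722°, lon -126.9431°): 229.6 km
A (lat -9.9031°, lon -128.6392°): 218.5 km
B (lat -8.8508°, lon -128.7729°): 121.1 km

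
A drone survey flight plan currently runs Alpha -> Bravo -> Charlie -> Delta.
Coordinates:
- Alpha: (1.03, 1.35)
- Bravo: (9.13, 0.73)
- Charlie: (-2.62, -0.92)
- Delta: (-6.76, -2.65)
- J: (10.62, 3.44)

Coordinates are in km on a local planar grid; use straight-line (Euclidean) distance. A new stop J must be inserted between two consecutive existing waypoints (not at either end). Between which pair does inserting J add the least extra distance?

between Alpha and Bravo

Added distance for inserting J between each consecutive pair:
Alpha–Bravo: 4.8 km
Bravo–Charlie: 5.2 km
Charlie–Delta: 27.9 km
Smallest added distance is 4.8 km, inserting between Alpha and Bravo.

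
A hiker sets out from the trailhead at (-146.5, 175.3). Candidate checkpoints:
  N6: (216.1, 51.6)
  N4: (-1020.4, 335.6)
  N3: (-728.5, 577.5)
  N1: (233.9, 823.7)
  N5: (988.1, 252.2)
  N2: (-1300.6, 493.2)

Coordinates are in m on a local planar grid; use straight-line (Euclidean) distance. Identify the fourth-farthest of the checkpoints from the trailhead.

Distances from the trailhead ((-146.5, 175.3)):
N2: 1197.1 m
N5: 1137.2 m
N4: 888.5 m
N1: 751.7 m
N3: 707.5 m
N6: 383.1 m
The fourth-farthest is N1 at 751.7 m.

N1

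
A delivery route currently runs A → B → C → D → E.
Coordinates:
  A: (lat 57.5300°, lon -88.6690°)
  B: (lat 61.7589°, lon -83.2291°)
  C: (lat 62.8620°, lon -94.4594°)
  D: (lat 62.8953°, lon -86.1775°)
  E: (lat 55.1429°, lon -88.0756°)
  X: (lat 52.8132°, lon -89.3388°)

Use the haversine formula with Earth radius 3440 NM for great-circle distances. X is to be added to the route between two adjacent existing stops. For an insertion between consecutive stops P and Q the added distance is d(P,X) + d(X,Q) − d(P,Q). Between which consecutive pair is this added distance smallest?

between D and E

Added distance for inserting X between each consecutive pair:
A–B: 553.4 NM
B–C: 876.8 NM
C–D: 1011.6 NM
D–E: 291.2 NM
Smallest added distance is 291.2 NM, inserting between D and E.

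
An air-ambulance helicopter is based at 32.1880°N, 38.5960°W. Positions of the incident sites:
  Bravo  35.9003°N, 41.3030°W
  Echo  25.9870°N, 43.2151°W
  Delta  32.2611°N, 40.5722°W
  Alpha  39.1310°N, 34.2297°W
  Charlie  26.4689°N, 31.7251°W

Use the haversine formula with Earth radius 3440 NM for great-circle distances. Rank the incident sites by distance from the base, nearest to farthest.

Distance from the base at 32.1880°N, 38.5960°W to each:
Delta 32.2611°N, 40.5722°W: 100.5 NM
Bravo 35.9003°N, 41.3030°W: 260.4 NM
Echo 25.9870°N, 43.2151°W: 444.1 NM
Alpha 39.1310°N, 34.2297°W: 468.0 NM
Charlie 26.4689°N, 31.7251°W: 497.0 NM

Delta, Bravo, Echo, Alpha, Charlie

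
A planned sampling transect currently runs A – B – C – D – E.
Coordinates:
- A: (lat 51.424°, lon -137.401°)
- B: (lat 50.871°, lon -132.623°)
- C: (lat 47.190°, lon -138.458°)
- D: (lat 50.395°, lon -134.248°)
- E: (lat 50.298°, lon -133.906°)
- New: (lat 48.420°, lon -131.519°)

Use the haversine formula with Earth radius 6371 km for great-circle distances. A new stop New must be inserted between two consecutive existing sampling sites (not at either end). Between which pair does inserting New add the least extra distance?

between B and C

Added distance for inserting New between each consecutive pair:
A–B: 482.2 km
B–C: 229.7 km
C–D: 359.9 km
D–E: 539.8 km
Smallest added distance is 229.7 km, inserting between B and C.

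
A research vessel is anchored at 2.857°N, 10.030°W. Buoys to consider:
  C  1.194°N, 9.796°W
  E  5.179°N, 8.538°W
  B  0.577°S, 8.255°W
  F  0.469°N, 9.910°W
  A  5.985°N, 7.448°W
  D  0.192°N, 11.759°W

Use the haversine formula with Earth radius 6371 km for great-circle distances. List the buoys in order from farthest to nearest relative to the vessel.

A, B, D, E, F, C

Distances from the vessel:
A 5.985°N, 7.448°W: 450.4 km
B 0.577°S, 8.255°W: 429.8 km
D 0.192°N, 11.759°W: 353.2 km
E 5.179°N, 8.538°W: 306.7 km
F 0.469°N, 9.910°W: 265.9 km
C 1.194°N, 9.796°W: 186.7 km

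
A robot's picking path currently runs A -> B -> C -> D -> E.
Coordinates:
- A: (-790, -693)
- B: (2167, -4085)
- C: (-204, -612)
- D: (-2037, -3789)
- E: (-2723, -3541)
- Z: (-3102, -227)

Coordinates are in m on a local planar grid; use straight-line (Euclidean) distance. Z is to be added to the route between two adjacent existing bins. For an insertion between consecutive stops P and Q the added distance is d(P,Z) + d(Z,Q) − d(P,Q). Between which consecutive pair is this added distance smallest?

between C and D

Added distance for inserting Z between each consecutive pair:
A–B: 4389.0 m
B–C: 5248.7 m
C–D: 2973.4 m
D–E: 6324.0 m
Smallest added distance is 2973.4 m, inserting between C and D.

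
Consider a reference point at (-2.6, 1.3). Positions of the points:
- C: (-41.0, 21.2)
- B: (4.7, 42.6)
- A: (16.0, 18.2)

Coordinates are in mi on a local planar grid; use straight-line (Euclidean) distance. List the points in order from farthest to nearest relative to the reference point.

C, B, A

Distances from the reference point:
C (-41.0, 21.2): 43.3 mi
B (4.7, 42.6): 41.9 mi
A (16.0, 18.2): 25.1 mi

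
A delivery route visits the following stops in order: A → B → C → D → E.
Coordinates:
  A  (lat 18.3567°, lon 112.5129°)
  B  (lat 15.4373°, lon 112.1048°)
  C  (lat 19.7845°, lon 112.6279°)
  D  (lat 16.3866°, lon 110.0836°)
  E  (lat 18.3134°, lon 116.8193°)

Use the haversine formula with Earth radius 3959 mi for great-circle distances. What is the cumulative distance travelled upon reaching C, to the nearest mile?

Leg distances:
A→B: 203.5 mi  (cumulative 203.5 mi)
B→C: 302.3 mi  (cumulative 505.9 mi)
Cumulative distance at C ≈ 506 mi.

506 mi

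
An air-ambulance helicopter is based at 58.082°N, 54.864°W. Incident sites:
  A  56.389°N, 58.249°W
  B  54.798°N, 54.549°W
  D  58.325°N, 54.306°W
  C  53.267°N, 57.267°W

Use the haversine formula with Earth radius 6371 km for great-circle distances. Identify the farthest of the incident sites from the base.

C

Distances from the base (58.082°N, 54.864°W):
C: 556.1 km
B: 365.7 km
A: 277.3 km
D: 42.4 km
The farthest is C at 556.1 km.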